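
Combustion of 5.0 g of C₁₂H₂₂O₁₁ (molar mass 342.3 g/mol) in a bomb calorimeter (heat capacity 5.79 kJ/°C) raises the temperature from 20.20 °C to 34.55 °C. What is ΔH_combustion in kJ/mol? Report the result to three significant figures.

ΔH = -5690 kJ/mol

ΔT = 34.55 − 20.20 = 14.35 °C
q_cal = C_cal × ΔT = 5.79 × 14.35 = 83.0865 kJ
n = 5.0 / 342.3 = 0.01461 mol
q_rxn = −q_cal = -83.0865 kJ
ΔH = -83.0865 / 0.01461 = -5687 kJ/mol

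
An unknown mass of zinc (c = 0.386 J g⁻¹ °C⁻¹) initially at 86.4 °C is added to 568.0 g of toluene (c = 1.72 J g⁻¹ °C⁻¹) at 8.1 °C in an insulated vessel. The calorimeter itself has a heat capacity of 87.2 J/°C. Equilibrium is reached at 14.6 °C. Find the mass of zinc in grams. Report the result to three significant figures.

q_gained = (568.0 × 1.72 + 87.2) × (14.6 − 8.1) = 6917 J
q_lost = m × 0.386 × (86.4 − 14.6) = 27.7148 m
m = 6917 / 27.7148 = 250 g

m = 250 g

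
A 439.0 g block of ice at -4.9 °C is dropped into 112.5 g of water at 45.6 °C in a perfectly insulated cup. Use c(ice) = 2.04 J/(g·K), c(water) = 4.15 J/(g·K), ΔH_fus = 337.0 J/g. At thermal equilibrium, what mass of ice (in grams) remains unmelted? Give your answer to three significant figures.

m_ice remaining = 389 g

Heat to warm all ice to 0 °C: 439.0×2.04×4.9 = 4388.2 J
Heat released by water cooling to 0 °C: 112.5×4.15×45.6 = 21290 J
21290 J < 4388.2 + 439.0×337.0 = 152331.2 J, so not all ice melts; final T = 0 °C.
Heat left for melting: 21290 − 4388.2 = 16901.8 J
Mass melted = 16901.8 / 337.0 = 50.15 g
Ice remaining = 439.0 − 50.15 = 388.85 g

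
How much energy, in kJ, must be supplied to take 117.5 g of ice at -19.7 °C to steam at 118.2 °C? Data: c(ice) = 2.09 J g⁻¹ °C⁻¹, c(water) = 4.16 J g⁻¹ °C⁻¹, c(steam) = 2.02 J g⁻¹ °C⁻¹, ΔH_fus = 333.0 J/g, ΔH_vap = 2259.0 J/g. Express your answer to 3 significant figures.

q1 (heat ice -19.7→0.0 °C): 117.5 × 2.09 × 19.7 = 4838 J
q2 (melt at 0 °C): 117.5 × 333.0 = 39128 J
q3 (heat water 0.0→100.0 °C): 117.5 × 4.16 × 100.0 = 48880 J
q4 (vaporize at 100 °C): 117.5 × 2259.0 = 265433 J
q5 (heat steam 100.0→118.2 °C): 117.5 × 2.02 × 18.2 = 4320 J
Total: 4838 + 39128 + 48880 + 265433 + 4320 = 362599 J = 363 kJ

q = 363 kJ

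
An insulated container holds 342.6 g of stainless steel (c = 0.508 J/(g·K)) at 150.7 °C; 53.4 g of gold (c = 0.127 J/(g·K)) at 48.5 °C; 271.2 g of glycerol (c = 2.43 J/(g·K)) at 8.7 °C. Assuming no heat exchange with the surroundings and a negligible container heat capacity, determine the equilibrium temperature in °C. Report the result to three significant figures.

Σ mᵢcᵢ(T − Tᵢ) = 0  ⇒  T = Σ mᵢcᵢTᵢ / Σ mᵢcᵢ
Σ mᵢcᵢ = 342.6×0.508 + 53.4×0.127 + 271.2×2.43 = 839.8386
Σ mᵢcᵢTᵢ = 174.0408×150.7 + 6.7818×48.5 + 659.016×8.7 = 32290
T = 32290 / 839.8386 = 38.448 °C

T_f = 38.4 °C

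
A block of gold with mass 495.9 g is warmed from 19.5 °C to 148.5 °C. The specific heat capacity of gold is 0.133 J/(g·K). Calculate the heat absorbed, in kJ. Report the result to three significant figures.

q = 8.51 kJ

q = m c ΔT = 495.9 × 0.133 × (148.5 − 19.5)
q = 495.9 × 0.133 × 129.0 = 8508 J = 8.51 kJ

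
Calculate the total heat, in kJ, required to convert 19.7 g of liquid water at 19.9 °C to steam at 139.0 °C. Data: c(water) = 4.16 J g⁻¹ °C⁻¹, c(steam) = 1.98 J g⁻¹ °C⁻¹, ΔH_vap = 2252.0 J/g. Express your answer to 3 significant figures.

q = 52.4 kJ

q1 (heat water 19.9→100.0 °C): 19.7 × 4.16 × 80.1 = 6564 J
q2 (vaporize at 100 °C): 19.7 × 2252.0 = 44364 J
q3 (heat steam 100.0→139.0 °C): 19.7 × 1.98 × 39.0 = 1521 J
Total: 6564 + 44364 + 1521 = 52449 J = 52.4 kJ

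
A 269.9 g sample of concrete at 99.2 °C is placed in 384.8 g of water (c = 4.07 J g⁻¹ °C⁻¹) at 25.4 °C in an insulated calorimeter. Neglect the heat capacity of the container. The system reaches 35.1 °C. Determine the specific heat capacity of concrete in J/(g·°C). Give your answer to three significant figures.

c = 0.878 J/(g·°C)

q_gained = (384.8 × 4.07) × (35.1 − 25.4) = 15190 J
q_lost = 269.9 × c × (99.2 − 35.1) = 17300.59 c
Set equal: c = 15190 / 17300.59 = 0.878 J/(g·°C)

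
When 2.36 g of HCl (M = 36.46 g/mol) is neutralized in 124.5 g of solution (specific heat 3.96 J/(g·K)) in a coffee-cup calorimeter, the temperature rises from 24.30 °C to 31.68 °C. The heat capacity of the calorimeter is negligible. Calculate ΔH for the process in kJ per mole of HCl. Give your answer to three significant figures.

|ΔT| = |31.68 − 24.30| = 7.38 °C
|q_surr| = (124.5 × 3.96) × 7.38 = 493.02 × 7.38 = 3638 J
n(HCl) = 2.36 / 36.46 = 0.06473 mol
Temperature rose, so q_rxn = −|q_surr| = -3.638 kJ
ΔH = q_rxn / n = -56.20 kJ/mol

ΔH = -56.2 kJ/mol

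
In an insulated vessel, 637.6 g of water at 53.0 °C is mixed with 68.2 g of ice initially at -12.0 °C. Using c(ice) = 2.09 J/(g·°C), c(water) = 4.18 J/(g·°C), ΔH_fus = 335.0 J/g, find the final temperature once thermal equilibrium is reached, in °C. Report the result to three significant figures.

Heat to bring ice to 0 °C and melt it: q₁ = 68.2×2.09×12.0 + 68.2×335.0 = 24557 J
Heat the water can supply cooling to 0 °C: 637.6×4.18×53.0 = 141254 J > q₁, so all ice melts.
Energy balance: 637.6×4.18×(53.0 − T) = 24557 + 68.2×4.18×(T − 0)
2665.168(53.0 − T) = 24557 + 285.076 T
141254 − 24557 = 2950.244 T
T = 116697 / 2950.244 = 39.56 °C

T_f = 39.6 °C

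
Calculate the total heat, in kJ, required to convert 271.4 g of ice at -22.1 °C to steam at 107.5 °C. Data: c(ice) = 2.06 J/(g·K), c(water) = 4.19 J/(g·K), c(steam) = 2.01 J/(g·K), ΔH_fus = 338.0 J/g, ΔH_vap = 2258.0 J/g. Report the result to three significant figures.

q = 835 kJ

q1 (heat ice -22.1→0.0 °C): 271.4 × 2.06 × 22.1 = 12356 J
q2 (melt at 0 °C): 271.4 × 338.0 = 91733 J
q3 (heat water 0.0→100.0 °C): 271.4 × 4.19 × 100.0 = 113717 J
q4 (vaporize at 100 °C): 271.4 × 2258.0 = 612821 J
q5 (heat steam 100.0→107.5 °C): 271.4 × 2.01 × 7.5 = 4091 J
Total: 12356 + 91733 + 113717 + 612821 + 4091 = 834718 J = 835 kJ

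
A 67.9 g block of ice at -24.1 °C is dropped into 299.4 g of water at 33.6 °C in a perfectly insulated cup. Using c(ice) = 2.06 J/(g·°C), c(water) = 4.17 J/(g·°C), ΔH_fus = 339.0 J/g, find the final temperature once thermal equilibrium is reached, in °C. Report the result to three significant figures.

T_f = 10.2 °C

Heat to bring ice to 0 °C and melt it: q₁ = 67.9×2.06×24.1 + 67.9×339.0 = 26389 J
Heat the water can supply cooling to 0 °C: 299.4×4.17×33.6 = 41949.5 J > q₁, so all ice melts.
Energy balance: 299.4×4.17×(33.6 − T) = 26389 + 67.9×4.17×(T − 0)
1248.498(33.6 − T) = 26389 + 283.143 T
41949.5 − 26389 = 1531.641 T
T = 15560.5 / 1531.641 = 10.16 °C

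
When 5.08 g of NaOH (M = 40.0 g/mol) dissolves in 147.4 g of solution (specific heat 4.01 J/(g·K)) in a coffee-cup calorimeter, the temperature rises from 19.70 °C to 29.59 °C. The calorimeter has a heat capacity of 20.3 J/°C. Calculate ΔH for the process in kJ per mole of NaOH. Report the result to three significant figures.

ΔH = -47.6 kJ/mol

|ΔT| = |29.59 − 19.70| = 9.89 °C
|q_surr| = (147.4 × 4.01 + 20.3) × 9.89 = 611.374 × 9.89 = 6046 J
n(NaOH) = 5.08 / 40.0 = 0.1270 mol
Temperature rose, so q_rxn = −|q_surr| = -6.046 kJ
ΔH = q_rxn / n = -47.61 kJ/mol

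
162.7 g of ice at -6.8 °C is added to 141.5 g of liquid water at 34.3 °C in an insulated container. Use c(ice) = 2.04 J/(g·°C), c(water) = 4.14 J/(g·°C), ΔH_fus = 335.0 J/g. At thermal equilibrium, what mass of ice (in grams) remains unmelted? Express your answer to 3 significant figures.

m_ice remaining = 109 g

Heat to warm all ice to 0 °C: 162.7×2.04×6.8 = 2257.0 J
Heat released by water cooling to 0 °C: 141.5×4.14×34.3 = 20093 J
20093 J < 2257.0 + 162.7×335.0 = 56761.5 J, so not all ice melts; final T = 0 °C.
Heat left for melting: 20093 − 2257.0 = 17836.0 J
Mass melted = 17836.0 / 335.0 = 53.24 g
Ice remaining = 162.7 − 53.24 = 109.46 g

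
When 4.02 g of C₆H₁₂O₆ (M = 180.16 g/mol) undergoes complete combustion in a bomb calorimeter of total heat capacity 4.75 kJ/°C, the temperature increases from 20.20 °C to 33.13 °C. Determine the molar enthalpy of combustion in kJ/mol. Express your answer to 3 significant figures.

ΔT = 33.13 − 20.20 = 12.93 °C
q_cal = C_cal × ΔT = 4.75 × 12.93 = 61.4175 kJ
n = 4.02 / 180.16 = 0.02231 mol
q_rxn = −q_cal = -61.4175 kJ
ΔH = -61.4175 / 0.02231 = -2753 kJ/mol

ΔH = -2750 kJ/mol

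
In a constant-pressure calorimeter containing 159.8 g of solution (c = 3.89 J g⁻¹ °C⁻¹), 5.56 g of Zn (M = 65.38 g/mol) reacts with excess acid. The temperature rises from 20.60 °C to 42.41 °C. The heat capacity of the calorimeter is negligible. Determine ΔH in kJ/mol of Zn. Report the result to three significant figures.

|ΔT| = |42.41 − 20.60| = 21.81 °C
|q_surr| = (159.8 × 3.89) × 21.81 = 621.622 × 21.81 = 13560 J
n(Zn) = 5.56 / 65.38 = 0.08504 mol
Temperature rose, so q_rxn = −|q_surr| = -13.56 kJ
ΔH = q_rxn / n = -159.45 kJ/mol

ΔH = -159 kJ/mol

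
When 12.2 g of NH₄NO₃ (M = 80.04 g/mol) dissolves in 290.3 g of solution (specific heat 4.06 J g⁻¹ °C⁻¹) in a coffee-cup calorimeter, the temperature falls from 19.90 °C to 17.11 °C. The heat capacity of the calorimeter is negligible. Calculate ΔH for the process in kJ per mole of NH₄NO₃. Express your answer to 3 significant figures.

ΔH = 21.6 kJ/mol

|ΔT| = |17.11 − 19.90| = 2.79 °C
|q_surr| = (290.3 × 4.06) × 2.79 = 1178.618 × 2.79 = 3288 J
n(NH₄NO₃) = 12.2 / 80.04 = 0.1524 mol
Temperature fell, so q_rxn = +|q_surr| = 3.288 kJ
ΔH = q_rxn / n = 21.57 kJ/mol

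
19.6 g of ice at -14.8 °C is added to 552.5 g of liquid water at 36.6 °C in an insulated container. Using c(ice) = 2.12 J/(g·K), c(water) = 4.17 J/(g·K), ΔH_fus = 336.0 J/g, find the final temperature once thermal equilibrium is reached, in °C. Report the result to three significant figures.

Heat to bring ice to 0 °C and melt it: q₁ = 19.6×2.12×14.8 + 19.6×336.0 = 7200.6 J
Heat the water can supply cooling to 0 °C: 552.5×4.17×36.6 = 84323.7 J > q₁, so all ice melts.
Energy balance: 552.5×4.17×(36.6 − T) = 7200.6 + 19.6×4.17×(T − 0)
2303.925(36.6 − T) = 7200.6 + 81.732 T
84323.7 − 7200.6 = 2385.657 T
T = 77123.1 / 2385.657 = 32.33 °C

T_f = 32.3 °C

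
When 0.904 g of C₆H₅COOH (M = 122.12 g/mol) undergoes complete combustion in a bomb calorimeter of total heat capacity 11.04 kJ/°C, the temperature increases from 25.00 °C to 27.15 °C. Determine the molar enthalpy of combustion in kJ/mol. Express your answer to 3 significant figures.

ΔT = 27.15 − 25.00 = 2.15 °C
q_cal = C_cal × ΔT = 11.04 × 2.15 = 23.736 kJ
n = 0.904 / 122.12 = 0.007403 mol
q_rxn = −q_cal = -23.736 kJ
ΔH = -23.736 / 0.007403 = -3206 kJ/mol

ΔH = -3210 kJ/mol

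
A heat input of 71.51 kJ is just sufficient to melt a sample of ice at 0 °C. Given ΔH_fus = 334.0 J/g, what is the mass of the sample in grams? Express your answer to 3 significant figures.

m = q / ΔH_fus = 71510 J / 334.0 J/g = 214 g

m = 214 g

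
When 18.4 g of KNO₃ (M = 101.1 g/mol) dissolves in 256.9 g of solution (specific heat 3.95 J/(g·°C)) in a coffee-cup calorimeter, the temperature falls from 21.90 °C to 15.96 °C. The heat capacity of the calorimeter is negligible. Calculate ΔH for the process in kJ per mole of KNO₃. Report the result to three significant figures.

|ΔT| = |15.96 − 21.90| = 5.94 °C
|q_surr| = (256.9 × 3.95) × 5.94 = 1014.755 × 5.94 = 6028 J
n(KNO₃) = 18.4 / 101.1 = 0.1820 mol
Temperature fell, so q_rxn = +|q_surr| = 6.028 kJ
ΔH = q_rxn / n = 33.12 kJ/mol

ΔH = 33.1 kJ/mol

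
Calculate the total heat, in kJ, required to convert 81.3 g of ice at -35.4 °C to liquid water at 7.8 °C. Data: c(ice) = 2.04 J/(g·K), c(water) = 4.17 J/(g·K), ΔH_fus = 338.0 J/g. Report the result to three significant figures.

q = 36.0 kJ

q1 (heat ice -35.4→0.0 °C): 81.3 × 2.04 × 35.4 = 5871 J
q2 (melt at 0 °C): 81.3 × 338.0 = 27479 J
q3 (heat water 0.0→7.8 °C): 81.3 × 4.17 × 7.8 = 2644 J
Total: 5871 + 27479 + 2644 = 35994 J = 36.0 kJ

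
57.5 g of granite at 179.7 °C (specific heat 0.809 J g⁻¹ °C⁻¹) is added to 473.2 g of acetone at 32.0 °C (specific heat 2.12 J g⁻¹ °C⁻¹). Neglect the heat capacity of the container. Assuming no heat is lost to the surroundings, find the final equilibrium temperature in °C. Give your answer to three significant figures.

T_f = 38.5 °C

Heat lost by granite = heat gained by acetone.
(57.5)(0.809)(179.7 − T) = (473.2)(2.12)(T − 32.0)
46.5175 (179.7 − T) = 1003.184 (T − 32.0)
8359.2 − 46.5175 T = 1003.184 T − 32102
40461.2 = 1049.7015 T
T = 38.545 °C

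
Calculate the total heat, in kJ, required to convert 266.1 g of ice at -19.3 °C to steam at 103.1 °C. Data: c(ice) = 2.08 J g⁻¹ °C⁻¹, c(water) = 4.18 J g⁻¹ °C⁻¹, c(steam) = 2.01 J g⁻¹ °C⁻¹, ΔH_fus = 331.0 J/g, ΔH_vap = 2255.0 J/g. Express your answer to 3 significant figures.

q = 812 kJ

q1 (heat ice -19.3→0.0 °C): 266.1 × 2.08 × 19.3 = 10682 J
q2 (melt at 0 °C): 266.1 × 331.0 = 88079 J
q3 (heat water 0.0→100.0 °C): 266.1 × 4.18 × 100.0 = 111230 J
q4 (vaporize at 100 °C): 266.1 × 2255.0 = 600056 J
q5 (heat steam 100.0→103.1 °C): 266.1 × 2.01 × 3.1 = 1658 J
Total: 10682 + 88079 + 111230 + 600056 + 1658 = 811705 J = 812 kJ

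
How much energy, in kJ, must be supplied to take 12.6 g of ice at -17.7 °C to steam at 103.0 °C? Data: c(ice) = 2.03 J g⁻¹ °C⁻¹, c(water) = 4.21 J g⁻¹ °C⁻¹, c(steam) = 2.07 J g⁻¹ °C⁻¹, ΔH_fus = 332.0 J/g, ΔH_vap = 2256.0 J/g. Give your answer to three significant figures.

q1 (heat ice -17.7→0.0 °C): 12.6 × 2.03 × 17.7 = 453 J
q2 (melt at 0 °C): 12.6 × 332.0 = 4183 J
q3 (heat water 0.0→100.0 °C): 12.6 × 4.21 × 100.0 = 5305 J
q4 (vaporize at 100 °C): 12.6 × 2256.0 = 28426 J
q5 (heat steam 100.0→103.0 °C): 12.6 × 2.07 × 3.0 = 78 J
Total: 453 + 4183 + 5305 + 28426 + 78 = 38445 J = 38.4 kJ

q = 38.4 kJ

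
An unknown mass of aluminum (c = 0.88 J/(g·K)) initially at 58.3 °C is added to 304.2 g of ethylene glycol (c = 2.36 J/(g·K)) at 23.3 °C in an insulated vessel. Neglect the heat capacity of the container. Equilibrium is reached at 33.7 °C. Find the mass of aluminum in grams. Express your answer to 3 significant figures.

m = 345 g

q_gained = (304.2 × 2.36) × (33.7 − 23.3) = 7466 J
q_lost = m × 0.88 × (58.3 − 33.7) = 21.648 m
m = 7466 / 21.648 = 345 g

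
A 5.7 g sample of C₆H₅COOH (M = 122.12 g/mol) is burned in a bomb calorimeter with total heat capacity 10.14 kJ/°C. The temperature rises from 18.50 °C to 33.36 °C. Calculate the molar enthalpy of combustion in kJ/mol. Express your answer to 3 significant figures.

ΔT = 33.36 − 18.50 = 14.86 °C
q_cal = C_cal × ΔT = 10.14 × 14.86 = 150.6804 kJ
n = 5.7 / 122.12 = 0.04668 mol
q_rxn = −q_cal = -150.6804 kJ
ΔH = -150.6804 / 0.04668 = -3228 kJ/mol

ΔH = -3230 kJ/mol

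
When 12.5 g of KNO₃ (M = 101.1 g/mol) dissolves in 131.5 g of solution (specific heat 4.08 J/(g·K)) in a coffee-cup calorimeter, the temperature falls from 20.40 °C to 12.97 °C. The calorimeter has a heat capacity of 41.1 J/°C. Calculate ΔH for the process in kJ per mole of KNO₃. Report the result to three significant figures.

|ΔT| = |12.97 − 20.40| = 7.43 °C
|q_surr| = (131.5 × 4.08 + 41.1) × 7.43 = 577.62 × 7.43 = 4292 J
n(KNO₃) = 12.5 / 101.1 = 0.1236 mol
Temperature fell, so q_rxn = +|q_surr| = 4.292 kJ
ΔH = q_rxn / n = 34.72 kJ/mol

ΔH = 34.7 kJ/mol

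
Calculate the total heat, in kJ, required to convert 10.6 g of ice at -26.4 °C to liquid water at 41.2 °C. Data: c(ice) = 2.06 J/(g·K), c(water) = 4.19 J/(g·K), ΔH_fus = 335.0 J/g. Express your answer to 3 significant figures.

q1 (heat ice -26.4→0.0 °C): 10.6 × 2.06 × 26.4 = 576 J
q2 (melt at 0 °C): 10.6 × 335.0 = 3551 J
q3 (heat water 0.0→41.2 °C): 10.6 × 4.19 × 41.2 = 1830 J
Total: 576 + 3551 + 1830 = 5957 J = 5.96 kJ

q = 5.96 kJ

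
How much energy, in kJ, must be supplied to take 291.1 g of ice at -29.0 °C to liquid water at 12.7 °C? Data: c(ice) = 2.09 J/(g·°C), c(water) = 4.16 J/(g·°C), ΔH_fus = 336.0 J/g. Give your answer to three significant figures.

q = 131 kJ

q1 (heat ice -29.0→0.0 °C): 291.1 × 2.09 × 29.0 = 17644 J
q2 (melt at 0 °C): 291.1 × 336.0 = 97810 J
q3 (heat water 0.0→12.7 °C): 291.1 × 4.16 × 12.7 = 15379 J
Total: 17644 + 97810 + 15379 = 130833 J = 131 kJ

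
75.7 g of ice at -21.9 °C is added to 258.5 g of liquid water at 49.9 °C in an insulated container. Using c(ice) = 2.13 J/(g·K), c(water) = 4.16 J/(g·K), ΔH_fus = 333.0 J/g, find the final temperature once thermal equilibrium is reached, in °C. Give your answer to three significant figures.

Heat to bring ice to 0 °C and melt it: q₁ = 75.7×2.13×21.9 + 75.7×333.0 = 28739 J
Heat the water can supply cooling to 0 °C: 258.5×4.16×49.9 = 53660.5 J > q₁, so all ice melts.
Energy balance: 258.5×4.16×(49.9 − T) = 28739 + 75.7×4.16×(T − 0)
1075.36(49.9 − T) = 28739 + 314.912 T
53660.5 − 28739 = 1390.272 T
T = 24921.5 / 1390.272 = 17.93 °C

T_f = 17.9 °C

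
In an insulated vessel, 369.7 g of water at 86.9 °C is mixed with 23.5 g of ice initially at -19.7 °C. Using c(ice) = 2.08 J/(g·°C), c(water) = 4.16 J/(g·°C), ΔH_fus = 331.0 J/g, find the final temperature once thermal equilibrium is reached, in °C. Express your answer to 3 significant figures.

T_f = 76.4 °C

Heat to bring ice to 0 °C and melt it: q₁ = 23.5×2.08×19.7 + 23.5×331.0 = 8741.4 J
Heat the water can supply cooling to 0 °C: 369.7×4.16×86.9 = 133648 J > q₁, so all ice melts.
Energy balance: 369.7×4.16×(86.9 − T) = 8741.4 + 23.5×4.16×(T − 0)
1537.952(86.9 − T) = 8741.4 + 97.76 T
133648 − 8741.4 = 1635.712 T
T = 124906.6 / 1635.712 = 76.36 °C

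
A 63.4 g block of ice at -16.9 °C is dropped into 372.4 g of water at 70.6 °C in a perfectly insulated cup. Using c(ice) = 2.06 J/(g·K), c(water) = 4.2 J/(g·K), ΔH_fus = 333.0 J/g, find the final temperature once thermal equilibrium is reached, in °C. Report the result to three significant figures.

T_f = 47.6 °C

Heat to bring ice to 0 °C and melt it: q₁ = 63.4×2.06×16.9 + 63.4×333.0 = 23319 J
Heat the water can supply cooling to 0 °C: 372.4×4.2×70.6 = 110424 J > q₁, so all ice melts.
Energy balance: 372.4×4.2×(70.6 − T) = 23319 + 63.4×4.2×(T − 0)
1564.08(70.6 − T) = 23319 + 266.28 T
110424 − 23319 = 1830.36 T
T = 87105 / 1830.36 = 47.59 °C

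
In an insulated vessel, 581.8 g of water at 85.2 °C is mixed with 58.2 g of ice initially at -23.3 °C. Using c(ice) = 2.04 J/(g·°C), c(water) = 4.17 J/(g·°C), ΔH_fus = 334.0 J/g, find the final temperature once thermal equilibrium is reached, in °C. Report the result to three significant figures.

T_f = 69.1 °C

Heat to bring ice to 0 °C and melt it: q₁ = 58.2×2.04×23.3 + 58.2×334.0 = 22205 J
Heat the water can supply cooling to 0 °C: 581.8×4.17×85.2 = 206704 J > q₁, so all ice melts.
Energy balance: 581.8×4.17×(85.2 − T) = 22205 + 58.2×4.17×(T − 0)
2426.106(85.2 − T) = 22205 + 242.694 T
206704 − 22205 = 2668.800 T
T = 184499 / 2668.800 = 69.13 °C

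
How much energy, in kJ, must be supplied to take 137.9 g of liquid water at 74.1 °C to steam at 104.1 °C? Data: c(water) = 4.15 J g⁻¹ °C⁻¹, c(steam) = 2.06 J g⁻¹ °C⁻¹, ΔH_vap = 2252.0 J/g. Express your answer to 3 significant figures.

q1 (heat water 74.1→100.0 °C): 137.9 × 4.15 × 25.9 = 14822 J
q2 (vaporize at 100 °C): 137.9 × 2252.0 = 310551 J
q3 (heat steam 100.0→104.1 °C): 137.9 × 2.06 × 4.1 = 1165 J
Total: 14822 + 310551 + 1165 = 326538 J = 327 kJ

q = 327 kJ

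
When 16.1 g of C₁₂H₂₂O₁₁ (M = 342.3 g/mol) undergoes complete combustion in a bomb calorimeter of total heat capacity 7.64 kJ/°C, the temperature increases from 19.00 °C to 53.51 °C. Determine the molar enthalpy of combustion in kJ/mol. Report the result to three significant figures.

ΔT = 53.51 − 19.00 = 34.51 °C
q_cal = C_cal × ΔT = 7.64 × 34.51 = 263.6564 kJ
n = 16.1 / 342.3 = 0.04703 mol
q_rxn = −q_cal = -263.6564 kJ
ΔH = -263.6564 / 0.04703 = -5606 kJ/mol

ΔH = -5610 kJ/mol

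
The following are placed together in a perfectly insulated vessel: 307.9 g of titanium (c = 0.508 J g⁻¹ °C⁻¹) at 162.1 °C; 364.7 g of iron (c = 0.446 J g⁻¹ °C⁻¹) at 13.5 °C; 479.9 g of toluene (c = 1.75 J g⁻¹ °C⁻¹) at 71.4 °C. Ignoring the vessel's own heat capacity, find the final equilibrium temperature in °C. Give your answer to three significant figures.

T_f = 75.5 °C

Σ mᵢcᵢ(T − Tᵢ) = 0  ⇒  T = Σ mᵢcᵢTᵢ / Σ mᵢcᵢ
Σ mᵢcᵢ = 307.9×0.508 + 364.7×0.446 + 479.9×1.75 = 1158.8944
Σ mᵢcᵢTᵢ = 156.4132×162.1 + 162.6562×13.5 + 839.825×71.4 = 87514
T = 87514 / 1158.8944 = 75.52 °C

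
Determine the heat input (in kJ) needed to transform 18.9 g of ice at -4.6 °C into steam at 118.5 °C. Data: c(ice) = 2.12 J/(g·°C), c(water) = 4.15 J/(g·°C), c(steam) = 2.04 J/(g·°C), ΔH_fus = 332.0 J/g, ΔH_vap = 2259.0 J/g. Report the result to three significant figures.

q = 57.7 kJ

q1 (heat ice -4.6→0.0 °C): 18.9 × 2.12 × 4.6 = 184 J
q2 (melt at 0 °C): 18.9 × 332.0 = 6275 J
q3 (heat water 0.0→100.0 °C): 18.9 × 4.15 × 100.0 = 7844 J
q4 (vaporize at 100 °C): 18.9 × 2259.0 = 42695 J
q5 (heat steam 100.0→118.5 °C): 18.9 × 2.04 × 18.5 = 713 J
Total: 184 + 6275 + 7844 + 42695 + 713 = 57711 J = 57.7 kJ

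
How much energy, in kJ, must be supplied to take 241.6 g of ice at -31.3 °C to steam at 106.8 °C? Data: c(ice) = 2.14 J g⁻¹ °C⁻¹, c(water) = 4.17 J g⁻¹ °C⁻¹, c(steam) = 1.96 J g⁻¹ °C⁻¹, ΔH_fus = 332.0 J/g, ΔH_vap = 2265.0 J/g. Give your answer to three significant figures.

q = 748 kJ

q1 (heat ice -31.3→0.0 °C): 241.6 × 2.14 × 31.3 = 16183 J
q2 (melt at 0 °C): 241.6 × 332.0 = 80211 J
q3 (heat water 0.0→100.0 °C): 241.6 × 4.17 × 100.0 = 100747 J
q4 (vaporize at 100 °C): 241.6 × 2265.0 = 547224 J
q5 (heat steam 100.0→106.8 °C): 241.6 × 1.96 × 6.8 = 3220 J
Total: 16183 + 80211 + 100747 + 547224 + 3220 = 747585 J = 748 kJ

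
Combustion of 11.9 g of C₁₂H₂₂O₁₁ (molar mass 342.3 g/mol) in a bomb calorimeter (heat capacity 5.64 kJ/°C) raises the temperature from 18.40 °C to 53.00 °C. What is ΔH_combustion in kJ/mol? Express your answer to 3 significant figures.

ΔH = -5610 kJ/mol

ΔT = 53.00 − 18.40 = 34.60 °C
q_cal = C_cal × ΔT = 5.64 × 34.60 = 195.144 kJ
n = 11.9 / 342.3 = 0.03476 mol
q_rxn = −q_cal = -195.144 kJ
ΔH = -195.144 / 0.03476 = -5614 kJ/mol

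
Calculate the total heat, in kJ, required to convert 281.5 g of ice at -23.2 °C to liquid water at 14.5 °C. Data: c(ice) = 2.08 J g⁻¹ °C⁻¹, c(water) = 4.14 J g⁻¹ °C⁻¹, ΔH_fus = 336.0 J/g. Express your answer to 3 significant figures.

q = 125 kJ

q1 (heat ice -23.2→0.0 °C): 281.5 × 2.08 × 23.2 = 13584 J
q2 (melt at 0 °C): 281.5 × 336.0 = 94584 J
q3 (heat water 0.0→14.5 °C): 281.5 × 4.14 × 14.5 = 16898 J
Total: 13584 + 94584 + 16898 = 125066 J = 125 kJ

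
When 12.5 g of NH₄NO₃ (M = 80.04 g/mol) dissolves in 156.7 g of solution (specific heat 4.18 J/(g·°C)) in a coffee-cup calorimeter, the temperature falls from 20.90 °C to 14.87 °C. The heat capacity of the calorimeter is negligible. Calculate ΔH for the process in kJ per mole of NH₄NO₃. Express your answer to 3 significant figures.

|ΔT| = |14.87 − 20.90| = 6.03 °C
|q_surr| = (156.7 × 4.18) × 6.03 = 655.006 × 6.03 = 3950 J
n(NH₄NO₃) = 12.5 / 80.04 = 0.1562 mol
Temperature fell, so q_rxn = +|q_surr| = 3.950 kJ
ΔH = q_rxn / n = 25.29 kJ/mol

ΔH = 25.3 kJ/mol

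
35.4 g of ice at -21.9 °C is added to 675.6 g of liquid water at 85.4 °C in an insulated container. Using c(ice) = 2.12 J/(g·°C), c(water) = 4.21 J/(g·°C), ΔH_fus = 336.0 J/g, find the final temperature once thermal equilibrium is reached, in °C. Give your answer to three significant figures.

Heat to bring ice to 0 °C and melt it: q₁ = 35.4×2.12×21.9 + 35.4×336.0 = 13538 J
Heat the water can supply cooling to 0 °C: 675.6×4.21×85.4 = 242901 J > q₁, so all ice melts.
Energy balance: 675.6×4.21×(85.4 − T) = 13538 + 35.4×4.21×(T − 0)
2844.276(85.4 − T) = 13538 + 149.034 T
242901 − 13538 = 2993.310 T
T = 229363 / 2993.310 = 76.63 °C

T_f = 76.6 °C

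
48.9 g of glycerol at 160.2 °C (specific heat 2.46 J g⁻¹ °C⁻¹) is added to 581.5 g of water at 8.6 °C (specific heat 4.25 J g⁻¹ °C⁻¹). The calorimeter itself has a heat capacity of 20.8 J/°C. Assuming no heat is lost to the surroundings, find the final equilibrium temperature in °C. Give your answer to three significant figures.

Heat lost by glycerol = heat gained by water + calorimeter.
(48.9)(2.46)(160.2 − T) = [(581.5)(4.25) + 20.8](T − 8.6)
120.294 (160.2 − T) = 2492.175 (T − 8.6)
19271 − 120.294 T = 2492.175 T − 21433
40704 = 2612.469 T
T = 15.58 °C

T_f = 15.6 °C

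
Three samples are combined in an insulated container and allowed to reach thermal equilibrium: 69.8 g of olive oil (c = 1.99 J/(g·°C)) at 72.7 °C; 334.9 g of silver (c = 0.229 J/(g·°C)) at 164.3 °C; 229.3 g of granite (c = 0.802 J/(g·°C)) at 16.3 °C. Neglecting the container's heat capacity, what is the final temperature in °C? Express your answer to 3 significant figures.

T_f = 64.3 °C

Σ mᵢcᵢ(T − Tᵢ) = 0  ⇒  T = Σ mᵢcᵢTᵢ / Σ mᵢcᵢ
Σ mᵢcᵢ = 69.8×1.99 + 334.9×0.229 + 229.3×0.802 = 399.4927
Σ mᵢcᵢTᵢ = 138.902×72.7 + 76.6921×164.3 + 183.8986×16.3 = 25696
T = 25696 / 399.4927 = 64.32 °C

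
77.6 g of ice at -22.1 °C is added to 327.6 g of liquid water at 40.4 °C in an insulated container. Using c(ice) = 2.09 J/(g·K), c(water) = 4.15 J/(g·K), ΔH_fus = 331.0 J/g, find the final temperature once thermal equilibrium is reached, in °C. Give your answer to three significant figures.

Heat to bring ice to 0 °C and melt it: q₁ = 77.6×2.09×22.1 + 77.6×331.0 = 29270 J
Heat the water can supply cooling to 0 °C: 327.6×4.15×40.4 = 54925.4 J > q₁, so all ice melts.
Energy balance: 327.6×4.15×(40.4 − T) = 29270 + 77.6×4.15×(T − 0)
1359.54(40.4 − T) = 29270 + 322.04 T
54925.4 − 29270 = 1681.58 T
T = 25655.4 / 1681.58 = 15.26 °C

T_f = 15.3 °C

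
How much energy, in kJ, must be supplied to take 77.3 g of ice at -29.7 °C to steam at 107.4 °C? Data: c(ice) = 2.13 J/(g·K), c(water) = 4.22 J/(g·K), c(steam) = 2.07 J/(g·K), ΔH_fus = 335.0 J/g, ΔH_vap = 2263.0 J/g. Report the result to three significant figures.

q1 (heat ice -29.7→0.0 °C): 77.3 × 2.13 × 29.7 = 4890 J
q2 (melt at 0 °C): 77.3 × 335.0 = 25896 J
q3 (heat water 0.0→100.0 °C): 77.3 × 4.22 × 100.0 = 32621 J
q4 (vaporize at 100 °C): 77.3 × 2263.0 = 174930 J
q5 (heat steam 100.0→107.4 °C): 77.3 × 2.07 × 7.4 = 1184 J
Total: 4890 + 25896 + 32621 + 174930 + 1184 = 239521 J = 240 kJ

q = 240 kJ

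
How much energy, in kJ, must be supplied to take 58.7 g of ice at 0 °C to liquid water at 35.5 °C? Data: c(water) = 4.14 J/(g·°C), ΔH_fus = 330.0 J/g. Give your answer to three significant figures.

q1 (melt at 0 °C): 58.7 × 330.0 = 19371 J
q2 (heat water 0.0→35.5 °C): 58.7 × 4.14 × 35.5 = 8627 J
Total: 19371 + 8627 = 27998 J = 28.0 kJ

q = 28.0 kJ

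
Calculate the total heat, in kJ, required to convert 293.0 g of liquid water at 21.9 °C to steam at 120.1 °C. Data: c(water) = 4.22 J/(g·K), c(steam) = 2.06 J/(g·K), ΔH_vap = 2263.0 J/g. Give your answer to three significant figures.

q = 772 kJ

q1 (heat water 21.9→100.0 °C): 293.0 × 4.22 × 78.1 = 96568 J
q2 (vaporize at 100 °C): 293.0 × 2263.0 = 663059 J
q3 (heat steam 100.0→120.1 °C): 293.0 × 2.06 × 20.1 = 12132 J
Total: 96568 + 663059 + 12132 = 771759 J = 772 kJ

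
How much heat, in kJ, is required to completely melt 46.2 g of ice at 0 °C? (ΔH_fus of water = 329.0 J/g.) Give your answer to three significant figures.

q = m × ΔH_fus = 46.2 × 329.0 = 15200 J = 15.2 kJ

q = 15.2 kJ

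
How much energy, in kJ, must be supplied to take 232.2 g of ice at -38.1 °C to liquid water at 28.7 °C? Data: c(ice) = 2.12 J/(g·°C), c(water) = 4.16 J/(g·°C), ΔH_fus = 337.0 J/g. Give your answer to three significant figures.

q1 (heat ice -38.1→0.0 °C): 232.2 × 2.12 × 38.1 = 18755 J
q2 (melt at 0 °C): 232.2 × 337.0 = 78251 J
q3 (heat water 0.0→28.7 °C): 232.2 × 4.16 × 28.7 = 27723 J
Total: 18755 + 78251 + 27723 = 124729 J = 125 kJ

q = 125 kJ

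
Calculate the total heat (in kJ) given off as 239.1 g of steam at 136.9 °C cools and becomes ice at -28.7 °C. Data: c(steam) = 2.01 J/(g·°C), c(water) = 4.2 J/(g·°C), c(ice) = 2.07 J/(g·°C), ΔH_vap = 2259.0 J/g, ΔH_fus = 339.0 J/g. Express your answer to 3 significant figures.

q1 (cool steam 136.9→100 °C): 239.1 × 2.01 × 36.9 = 17734 J
q2 (condense at 100 °C): 239.1 × 2259.0 = 540127 J
q3 (cool water 100→0 °C): 239.1 × 4.2 × 100.0 = 100422 J
q4 (freeze at 0 °C): 239.1 × 339.0 = 81055 J
q5 (cool ice 0→-28.7 °C): 239.1 × 2.07 × 28.7 = 14205 J
Total: 17734 + 540127 + 100422 + 81055 + 14205 = 753543 J = 754 kJ

q = 754 kJ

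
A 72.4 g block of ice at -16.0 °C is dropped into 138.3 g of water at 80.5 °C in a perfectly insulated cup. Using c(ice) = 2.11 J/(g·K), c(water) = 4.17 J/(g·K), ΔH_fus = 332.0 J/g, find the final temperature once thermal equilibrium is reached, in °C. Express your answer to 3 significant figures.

Heat to bring ice to 0 °C and melt it: q₁ = 72.4×2.11×16.0 + 72.4×332.0 = 26481 J
Heat the water can supply cooling to 0 °C: 138.3×4.17×80.5 = 46425.2 J > q₁, so all ice melts.
Energy balance: 138.3×4.17×(80.5 − T) = 26481 + 72.4×4.17×(T − 0)
576.711(80.5 − T) = 26481 + 301.908 T
46425.2 − 26481 = 878.619 T
T = 19944.2 / 878.619 = 22.70 °C

T_f = 22.7 °C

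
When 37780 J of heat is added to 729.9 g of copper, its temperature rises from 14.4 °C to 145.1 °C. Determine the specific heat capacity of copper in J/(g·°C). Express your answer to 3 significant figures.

c = q / (m ΔT) = 37780 / (729.9 × 130.7)
c = 37780 / 95397.93 = 0.396 J/(g·°C)

c = 0.396 J/(g·°C)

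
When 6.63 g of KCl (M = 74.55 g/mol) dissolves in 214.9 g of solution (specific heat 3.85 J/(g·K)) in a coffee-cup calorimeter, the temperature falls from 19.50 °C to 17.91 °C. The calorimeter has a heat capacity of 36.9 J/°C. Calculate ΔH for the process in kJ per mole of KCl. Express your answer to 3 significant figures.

ΔH = 15.5 kJ/mol

|ΔT| = |17.91 − 19.50| = 1.59 °C
|q_surr| = (214.9 × 3.85 + 36.9) × 1.59 = 864.265 × 1.59 = 1374 J
n(KCl) = 6.63 / 74.55 = 0.08893 mol
Temperature fell, so q_rxn = +|q_surr| = 1.374 kJ
ΔH = q_rxn / n = 15.45 kJ/mol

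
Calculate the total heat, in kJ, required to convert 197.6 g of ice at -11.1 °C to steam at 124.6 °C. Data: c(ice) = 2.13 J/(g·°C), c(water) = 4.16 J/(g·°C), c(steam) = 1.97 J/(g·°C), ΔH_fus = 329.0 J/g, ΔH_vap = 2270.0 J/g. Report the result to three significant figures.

q1 (heat ice -11.1→0.0 °C): 197.6 × 2.13 × 11.1 = 4672 J
q2 (melt at 0 °C): 197.6 × 329.0 = 65010 J
q3 (heat water 0.0→100.0 °C): 197.6 × 4.16 × 100.0 = 82202 J
q4 (vaporize at 100 °C): 197.6 × 2270.0 = 448552 J
q5 (heat steam 100.0→124.6 °C): 197.6 × 1.97 × 24.6 = 9576 J
Total: 4672 + 65010 + 82202 + 448552 + 9576 = 610012 J = 610 kJ

q = 610 kJ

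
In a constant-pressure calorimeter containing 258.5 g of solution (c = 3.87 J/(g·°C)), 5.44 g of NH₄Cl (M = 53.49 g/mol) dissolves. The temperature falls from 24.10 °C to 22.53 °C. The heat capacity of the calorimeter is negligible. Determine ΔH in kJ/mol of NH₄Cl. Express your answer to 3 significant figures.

|ΔT| = |22.53 − 24.10| = 1.57 °C
|q_surr| = (258.5 × 3.87) × 1.57 = 1000.395 × 1.57 = 1571 J
n(NH₄Cl) = 5.44 / 53.49 = 0.1017 mol
Temperature fell, so q_rxn = +|q_surr| = 1.571 kJ
ΔH = q_rxn / n = 15.447 kJ/mol

ΔH = 15.4 kJ/mol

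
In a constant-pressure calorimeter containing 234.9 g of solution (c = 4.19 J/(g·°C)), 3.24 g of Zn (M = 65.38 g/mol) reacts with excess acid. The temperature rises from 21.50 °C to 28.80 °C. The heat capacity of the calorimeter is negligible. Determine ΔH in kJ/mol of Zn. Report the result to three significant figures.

ΔH = -145 kJ/mol

|ΔT| = |28.80 − 21.50| = 7.30 °C
|q_surr| = (234.9 × 4.19) × 7.30 = 984.231 × 7.30 = 7185 J
n(Zn) = 3.24 / 65.38 = 0.04956 mol
Temperature rose, so q_rxn = −|q_surr| = -7.185 kJ
ΔH = q_rxn / n = -145.0 kJ/mol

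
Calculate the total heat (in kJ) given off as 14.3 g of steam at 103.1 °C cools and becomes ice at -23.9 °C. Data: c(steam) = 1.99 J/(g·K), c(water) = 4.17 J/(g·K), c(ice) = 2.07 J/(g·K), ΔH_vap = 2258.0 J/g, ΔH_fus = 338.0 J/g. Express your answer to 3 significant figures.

q1 (cool steam 103.1→100 °C): 14.3 × 1.99 × 3.1 = 88 J
q2 (condense at 100 °C): 14.3 × 2258.0 = 32289 J
q3 (cool water 100→0 °C): 14.3 × 4.17 × 100.0 = 5963 J
q4 (freeze at 0 °C): 14.3 × 338.0 = 4833 J
q5 (cool ice 0→-23.9 °C): 14.3 × 2.07 × 23.9 = 707 J
Total: 88 + 32289 + 5963 + 4833 + 707 = 43880 J = 43.9 kJ

q = 43.9 kJ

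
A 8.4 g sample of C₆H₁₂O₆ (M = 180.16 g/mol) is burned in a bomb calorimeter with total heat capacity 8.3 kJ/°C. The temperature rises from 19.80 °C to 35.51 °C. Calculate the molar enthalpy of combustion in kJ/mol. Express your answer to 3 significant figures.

ΔH = -2800 kJ/mol

ΔT = 35.51 − 19.80 = 15.71 °C
q_cal = C_cal × ΔT = 8.3 × 15.71 = 130.393 kJ
n = 8.4 / 180.16 = 0.04663 mol
q_rxn = −q_cal = -130.393 kJ
ΔH = -130.393 / 0.04663 = -2796 kJ/mol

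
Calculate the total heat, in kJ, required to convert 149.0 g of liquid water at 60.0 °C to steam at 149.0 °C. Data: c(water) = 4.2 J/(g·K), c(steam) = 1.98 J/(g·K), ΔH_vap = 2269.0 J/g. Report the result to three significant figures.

q = 378 kJ

q1 (heat water 60.0→100.0 °C): 149.0 × 4.2 × 40.0 = 25032 J
q2 (vaporize at 100 °C): 149.0 × 2269.0 = 338081 J
q3 (heat steam 100.0→149.0 °C): 149.0 × 1.98 × 49.0 = 14456 J
Total: 25032 + 338081 + 14456 = 377569 J = 378 kJ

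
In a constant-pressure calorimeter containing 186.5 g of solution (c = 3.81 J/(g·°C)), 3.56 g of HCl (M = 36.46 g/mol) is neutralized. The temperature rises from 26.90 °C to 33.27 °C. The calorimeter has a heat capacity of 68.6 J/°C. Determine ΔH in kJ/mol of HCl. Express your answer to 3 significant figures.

|ΔT| = |33.27 − 26.90| = 6.37 °C
|q_surr| = (186.5 × 3.81 + 68.6) × 6.37 = 779.165 × 6.37 = 4963 J
n(HCl) = 3.56 / 36.46 = 0.09764 mol
Temperature rose, so q_rxn = −|q_surr| = -4.963 kJ
ΔH = q_rxn / n = -50.83 kJ/mol

ΔH = -50.8 kJ/mol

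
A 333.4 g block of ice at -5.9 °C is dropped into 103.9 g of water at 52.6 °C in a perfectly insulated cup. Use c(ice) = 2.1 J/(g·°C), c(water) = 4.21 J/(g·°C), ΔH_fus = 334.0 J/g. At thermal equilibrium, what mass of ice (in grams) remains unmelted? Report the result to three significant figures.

m_ice remaining = 277 g

Heat to warm all ice to 0 °C: 333.4×2.1×5.9 = 4130.8 J
Heat released by water cooling to 0 °C: 103.9×4.21×52.6 = 23008 J
23008 J < 4130.8 + 333.4×334.0 = 115486.4 J, so not all ice melts; final T = 0 °C.
Heat left for melting: 23008 − 4130.8 = 18877.2 J
Mass melted = 18877.2 / 334.0 = 56.52 g
Ice remaining = 333.4 − 56.52 = 276.88 g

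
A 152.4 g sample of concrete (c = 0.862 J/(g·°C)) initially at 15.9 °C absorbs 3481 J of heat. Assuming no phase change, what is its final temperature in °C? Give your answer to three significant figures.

ΔT = q / (m c) = 3481 / (152.4 × 0.862) = 26.50 °C
T_f = 15.9 + 26.50 = 42.40 °C

T_f = 42.4 °C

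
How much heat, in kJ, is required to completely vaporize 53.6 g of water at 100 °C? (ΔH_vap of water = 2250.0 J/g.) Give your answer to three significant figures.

q = m × ΔH_vap = 53.6 × 2250.0 = 120600 J = 121 kJ

q = 121 kJ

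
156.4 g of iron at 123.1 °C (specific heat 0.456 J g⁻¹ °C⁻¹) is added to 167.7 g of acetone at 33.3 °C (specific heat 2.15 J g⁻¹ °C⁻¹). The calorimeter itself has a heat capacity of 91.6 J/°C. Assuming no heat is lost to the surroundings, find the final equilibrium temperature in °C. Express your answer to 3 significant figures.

Heat lost by iron = heat gained by acetone + calorimeter.
(156.4)(0.456)(123.1 − T) = [(167.7)(2.15) + 91.6](T − 33.3)
71.3184 (123.1 − T) = 452.155 (T − 33.3)
8779.3 − 71.3184 T = 452.155 T − 15057
23836.3 = 523.4734 T
T = 45.53 °C

T_f = 45.5 °C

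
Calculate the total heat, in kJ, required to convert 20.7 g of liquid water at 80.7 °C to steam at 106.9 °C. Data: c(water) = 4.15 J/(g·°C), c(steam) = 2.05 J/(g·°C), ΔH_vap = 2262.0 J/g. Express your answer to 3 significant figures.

q = 48.8 kJ

q1 (heat water 80.7→100.0 °C): 20.7 × 4.15 × 19.3 = 1658 J
q2 (vaporize at 100 °C): 20.7 × 2262.0 = 46823 J
q3 (heat steam 100.0→106.9 °C): 20.7 × 2.05 × 6.9 = 293 J
Total: 1658 + 46823 + 293 = 48774 J = 48.8 kJ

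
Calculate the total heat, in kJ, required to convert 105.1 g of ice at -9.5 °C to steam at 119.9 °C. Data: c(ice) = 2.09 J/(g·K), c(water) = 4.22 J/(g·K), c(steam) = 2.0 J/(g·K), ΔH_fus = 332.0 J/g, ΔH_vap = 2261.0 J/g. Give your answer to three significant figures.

q1 (heat ice -9.5→0.0 °C): 105.1 × 2.09 × 9.5 = 2087 J
q2 (melt at 0 °C): 105.1 × 332.0 = 34893 J
q3 (heat water 0.0→100.0 °C): 105.1 × 4.22 × 100.0 = 44352 J
q4 (vaporize at 100 °C): 105.1 × 2261.0 = 237631 J
q5 (heat steam 100.0→119.9 °C): 105.1 × 2.0 × 19.9 = 4183 J
Total: 2087 + 34893 + 44352 + 237631 + 4183 = 323146 J = 323 kJ

q = 323 kJ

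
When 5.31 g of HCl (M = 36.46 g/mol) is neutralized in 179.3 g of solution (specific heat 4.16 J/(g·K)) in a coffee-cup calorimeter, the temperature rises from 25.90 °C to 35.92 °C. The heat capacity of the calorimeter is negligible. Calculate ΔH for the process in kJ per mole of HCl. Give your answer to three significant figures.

ΔH = -51.3 kJ/mol

|ΔT| = |35.92 − 25.90| = 10.02 °C
|q_surr| = (179.3 × 4.16) × 10.02 = 745.888 × 10.02 = 7474 J
n(HCl) = 5.31 / 36.46 = 0.1456 mol
Temperature rose, so q_rxn = −|q_surr| = -7.474 kJ
ΔH = q_rxn / n = -51.33 kJ/mol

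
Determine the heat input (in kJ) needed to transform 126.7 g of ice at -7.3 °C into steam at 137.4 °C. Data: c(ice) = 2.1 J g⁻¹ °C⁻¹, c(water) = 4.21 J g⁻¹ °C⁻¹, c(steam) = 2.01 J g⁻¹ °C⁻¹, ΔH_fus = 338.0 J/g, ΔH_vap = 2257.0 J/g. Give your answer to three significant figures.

q = 394 kJ

q1 (heat ice -7.3→0.0 °C): 126.7 × 2.1 × 7.3 = 1942 J
q2 (melt at 0 °C): 126.7 × 338.0 = 42825 J
q3 (heat water 0.0→100.0 °C): 126.7 × 4.21 × 100.0 = 53341 J
q4 (vaporize at 100 °C): 126.7 × 2257.0 = 285962 J
q5 (heat steam 100.0→137.4 °C): 126.7 × 2.01 × 37.4 = 9525 J
Total: 1942 + 42825 + 53341 + 285962 + 9525 = 393595 J = 394 kJ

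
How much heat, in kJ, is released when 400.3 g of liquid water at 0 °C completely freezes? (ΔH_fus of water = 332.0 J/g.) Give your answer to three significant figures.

q = m × ΔH_fus = 400.3 × 332.0 = 132900 J = 133 kJ

q = 133 kJ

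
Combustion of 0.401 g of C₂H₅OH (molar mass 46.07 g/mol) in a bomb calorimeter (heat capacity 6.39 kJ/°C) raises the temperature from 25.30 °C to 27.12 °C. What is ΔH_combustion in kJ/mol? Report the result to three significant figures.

ΔH = -1340 kJ/mol

ΔT = 27.12 − 25.30 = 1.82 °C
q_cal = C_cal × ΔT = 6.39 × 1.82 = 11.6298 kJ
n = 0.401 / 46.07 = 0.008704 mol
q_rxn = −q_cal = -11.6298 kJ
ΔH = -11.6298 / 0.008704 = -1336 kJ/mol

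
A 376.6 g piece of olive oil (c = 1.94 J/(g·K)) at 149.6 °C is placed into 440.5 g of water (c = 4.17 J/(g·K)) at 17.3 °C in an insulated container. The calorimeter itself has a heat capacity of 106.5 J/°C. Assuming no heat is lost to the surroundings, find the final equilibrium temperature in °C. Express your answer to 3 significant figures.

T_f = 53.4 °C

Heat lost by olive oil = heat gained by water + calorimeter.
(376.6)(1.94)(149.6 − T) = [(440.5)(4.17) + 106.5](T − 17.3)
730.604 (149.6 − T) = 1943.385 (T − 17.3)
109300 − 730.604 T = 1943.385 T − 33621
142921 = 2673.989 T
T = 53.449 °C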